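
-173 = -173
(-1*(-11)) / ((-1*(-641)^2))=-11 / 410881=-0.00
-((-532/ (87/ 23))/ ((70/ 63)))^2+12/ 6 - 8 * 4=-16052.32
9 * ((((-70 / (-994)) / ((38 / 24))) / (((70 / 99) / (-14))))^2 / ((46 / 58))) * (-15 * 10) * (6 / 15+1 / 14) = -182338588080 / 292987961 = -622.34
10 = 10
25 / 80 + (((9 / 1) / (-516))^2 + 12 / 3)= 63795 / 14792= 4.31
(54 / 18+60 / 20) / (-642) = -1 / 107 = -0.01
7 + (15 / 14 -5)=43 / 14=3.07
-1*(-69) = 69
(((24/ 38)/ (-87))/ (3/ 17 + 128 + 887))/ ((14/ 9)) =-153/ 33282053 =-0.00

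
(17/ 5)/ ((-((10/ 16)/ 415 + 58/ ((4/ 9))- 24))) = -11288/ 353585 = -0.03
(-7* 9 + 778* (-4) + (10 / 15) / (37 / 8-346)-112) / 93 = -26930407 / 761949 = -35.34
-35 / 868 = -5 / 124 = -0.04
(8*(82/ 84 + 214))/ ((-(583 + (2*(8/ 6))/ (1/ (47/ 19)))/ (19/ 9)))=-13037876/ 2117241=-6.16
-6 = -6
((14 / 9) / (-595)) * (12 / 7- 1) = -2 / 1071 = -0.00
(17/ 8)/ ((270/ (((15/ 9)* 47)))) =799/ 1296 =0.62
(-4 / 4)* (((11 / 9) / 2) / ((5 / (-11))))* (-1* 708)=-14278 / 15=-951.87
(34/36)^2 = 289/324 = 0.89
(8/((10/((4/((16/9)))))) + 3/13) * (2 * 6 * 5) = 121.85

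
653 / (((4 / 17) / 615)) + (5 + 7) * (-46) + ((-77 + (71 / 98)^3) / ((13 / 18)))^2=380354496155111349 / 221460595216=1717481.59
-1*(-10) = 10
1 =1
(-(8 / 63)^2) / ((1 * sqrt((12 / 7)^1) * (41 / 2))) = -64 * sqrt(21) / 488187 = -0.00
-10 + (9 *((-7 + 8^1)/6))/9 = -59/6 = -9.83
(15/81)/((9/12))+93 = 7553/81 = 93.25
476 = 476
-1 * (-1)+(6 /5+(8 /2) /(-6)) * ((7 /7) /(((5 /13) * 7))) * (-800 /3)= -3265 /63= -51.83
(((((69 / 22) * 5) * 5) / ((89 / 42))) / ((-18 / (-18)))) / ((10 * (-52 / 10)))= -36225 / 50908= -0.71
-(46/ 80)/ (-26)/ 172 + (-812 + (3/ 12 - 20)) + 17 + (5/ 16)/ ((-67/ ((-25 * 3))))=-9760552119/ 11984960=-814.40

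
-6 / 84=-1 / 14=-0.07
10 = 10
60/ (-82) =-30/ 41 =-0.73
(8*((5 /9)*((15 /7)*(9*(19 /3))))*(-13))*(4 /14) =-98800 /49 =-2016.33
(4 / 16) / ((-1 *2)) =-1 / 8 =-0.12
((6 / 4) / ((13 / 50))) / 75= 1 / 13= 0.08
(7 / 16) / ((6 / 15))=35 / 32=1.09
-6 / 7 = -0.86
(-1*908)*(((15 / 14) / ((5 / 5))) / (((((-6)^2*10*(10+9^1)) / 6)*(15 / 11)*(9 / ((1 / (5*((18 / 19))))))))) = -2497 / 170100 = -0.01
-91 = -91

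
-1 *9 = -9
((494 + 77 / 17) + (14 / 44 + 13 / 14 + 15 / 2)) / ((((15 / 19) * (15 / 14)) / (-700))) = -78502452 / 187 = -419799.21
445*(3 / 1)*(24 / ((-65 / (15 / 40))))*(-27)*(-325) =-1622025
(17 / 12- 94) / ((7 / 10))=-5555 / 42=-132.26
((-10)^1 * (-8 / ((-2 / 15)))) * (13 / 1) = -7800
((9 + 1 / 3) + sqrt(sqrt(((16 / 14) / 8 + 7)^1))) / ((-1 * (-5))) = 2^(1 / 4) * sqrt(5) * 7^(3 / 4) / 35 + 28 / 15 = 2.19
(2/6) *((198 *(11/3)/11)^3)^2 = 27551316672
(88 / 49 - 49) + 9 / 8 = -18063 / 392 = -46.08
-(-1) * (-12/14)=-6/7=-0.86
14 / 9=1.56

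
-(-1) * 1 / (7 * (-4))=-0.04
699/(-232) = -699/232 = -3.01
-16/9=-1.78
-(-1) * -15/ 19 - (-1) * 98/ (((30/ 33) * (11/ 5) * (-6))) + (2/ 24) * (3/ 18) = -12233/ 1368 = -8.94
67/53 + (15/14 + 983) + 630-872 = 551555/742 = 743.34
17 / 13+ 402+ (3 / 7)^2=257024 / 637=403.49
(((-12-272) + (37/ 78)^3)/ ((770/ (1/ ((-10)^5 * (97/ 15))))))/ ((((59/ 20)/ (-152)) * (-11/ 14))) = 46540367/ 1244769669000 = 0.00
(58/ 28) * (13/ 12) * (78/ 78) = 2.24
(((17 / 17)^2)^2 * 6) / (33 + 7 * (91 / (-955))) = 2865 / 15439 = 0.19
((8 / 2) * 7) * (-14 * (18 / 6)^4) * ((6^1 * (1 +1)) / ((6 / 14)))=-889056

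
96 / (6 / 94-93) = -94 / 91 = -1.03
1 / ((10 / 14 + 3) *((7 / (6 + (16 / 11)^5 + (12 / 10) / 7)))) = 0.49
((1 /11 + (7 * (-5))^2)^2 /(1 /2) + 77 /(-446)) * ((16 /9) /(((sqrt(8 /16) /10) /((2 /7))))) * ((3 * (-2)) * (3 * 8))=-414693090496000 * sqrt(2) /188881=-3104942227.13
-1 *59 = -59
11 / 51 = 0.22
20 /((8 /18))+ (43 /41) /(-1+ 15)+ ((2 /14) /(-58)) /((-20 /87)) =517583 /11480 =45.09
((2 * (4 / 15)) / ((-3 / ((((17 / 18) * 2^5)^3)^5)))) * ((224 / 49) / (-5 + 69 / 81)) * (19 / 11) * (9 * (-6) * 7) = -2006490647551755593143321465141847916544 / 978618343906665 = -2050330100641484759544518.00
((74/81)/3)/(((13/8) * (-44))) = -148/34749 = -0.00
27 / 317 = 0.09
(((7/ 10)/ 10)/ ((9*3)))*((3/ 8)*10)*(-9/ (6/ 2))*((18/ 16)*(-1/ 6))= 7/ 1280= 0.01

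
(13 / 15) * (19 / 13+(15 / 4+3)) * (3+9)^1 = 427 / 5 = 85.40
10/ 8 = 1.25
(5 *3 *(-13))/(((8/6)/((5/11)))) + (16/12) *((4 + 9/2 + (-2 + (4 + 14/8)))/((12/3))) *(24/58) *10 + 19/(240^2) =-911009939/18374400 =-49.58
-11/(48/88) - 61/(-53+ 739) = -20843/1029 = -20.26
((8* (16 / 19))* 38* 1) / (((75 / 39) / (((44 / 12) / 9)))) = 36608 / 675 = 54.23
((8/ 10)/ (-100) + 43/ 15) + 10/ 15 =1322/ 375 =3.53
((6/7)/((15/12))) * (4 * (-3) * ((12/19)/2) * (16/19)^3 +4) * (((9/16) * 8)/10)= 12224088/22806175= 0.54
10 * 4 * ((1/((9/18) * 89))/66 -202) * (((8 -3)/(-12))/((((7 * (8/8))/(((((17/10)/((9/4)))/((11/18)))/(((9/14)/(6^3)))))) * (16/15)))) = 2017128200/10769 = 187308.78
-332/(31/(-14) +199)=-4648/2755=-1.69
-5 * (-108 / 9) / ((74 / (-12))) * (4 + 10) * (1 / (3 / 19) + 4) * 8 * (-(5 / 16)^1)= 130200 / 37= 3518.92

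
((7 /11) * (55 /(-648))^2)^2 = 3705625 /176319369216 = 0.00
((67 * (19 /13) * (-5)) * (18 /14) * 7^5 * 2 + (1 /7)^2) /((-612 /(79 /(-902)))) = -1064844627443 /351639288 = -3028.23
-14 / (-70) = 1 / 5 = 0.20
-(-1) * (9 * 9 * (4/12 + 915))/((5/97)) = 7191774/5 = 1438354.80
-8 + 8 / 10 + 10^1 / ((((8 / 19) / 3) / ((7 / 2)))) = 9687 / 40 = 242.18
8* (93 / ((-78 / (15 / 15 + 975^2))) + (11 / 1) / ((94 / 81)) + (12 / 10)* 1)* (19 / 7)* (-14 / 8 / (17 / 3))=394738974291 / 51935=7600634.91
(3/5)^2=9/25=0.36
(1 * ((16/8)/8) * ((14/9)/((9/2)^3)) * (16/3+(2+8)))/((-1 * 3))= -1288/59049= -0.02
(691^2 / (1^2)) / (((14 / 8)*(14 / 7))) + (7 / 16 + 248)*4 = 137416.89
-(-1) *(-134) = -134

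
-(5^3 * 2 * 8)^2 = -4000000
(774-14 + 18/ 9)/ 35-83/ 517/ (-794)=312802381/ 14367430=21.77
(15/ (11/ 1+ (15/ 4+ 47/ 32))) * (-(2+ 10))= -1920/ 173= -11.10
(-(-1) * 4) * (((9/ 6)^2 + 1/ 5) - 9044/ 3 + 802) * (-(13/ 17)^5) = 49238278609/ 21297855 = 2311.89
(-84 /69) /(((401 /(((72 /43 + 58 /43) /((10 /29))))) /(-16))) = 168896 /396589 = 0.43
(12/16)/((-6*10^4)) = -1/80000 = -0.00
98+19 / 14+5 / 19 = 26499 / 266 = 99.62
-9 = -9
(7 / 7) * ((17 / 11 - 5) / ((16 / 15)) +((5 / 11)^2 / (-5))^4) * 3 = -16661516205 / 1714871048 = -9.72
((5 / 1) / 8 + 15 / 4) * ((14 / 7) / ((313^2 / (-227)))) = -7945 / 391876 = -0.02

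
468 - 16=452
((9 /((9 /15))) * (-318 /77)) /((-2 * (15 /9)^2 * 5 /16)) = 68688 /1925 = 35.68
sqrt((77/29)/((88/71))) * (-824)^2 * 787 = 133588528 * sqrt(28826)/29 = 782101930.13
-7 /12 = -0.58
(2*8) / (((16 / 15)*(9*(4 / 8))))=10 / 3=3.33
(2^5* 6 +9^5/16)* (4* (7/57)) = 144949/76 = 1907.22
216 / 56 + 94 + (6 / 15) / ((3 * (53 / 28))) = 544967 / 5565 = 97.93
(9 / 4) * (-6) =-27 / 2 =-13.50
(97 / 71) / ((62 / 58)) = 2813 / 2201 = 1.28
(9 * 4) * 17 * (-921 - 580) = -918612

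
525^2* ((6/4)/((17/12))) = 4961250/17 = 291838.24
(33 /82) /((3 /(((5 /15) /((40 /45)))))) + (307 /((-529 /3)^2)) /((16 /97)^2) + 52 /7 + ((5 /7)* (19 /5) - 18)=-153051161915 /20560477952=-7.44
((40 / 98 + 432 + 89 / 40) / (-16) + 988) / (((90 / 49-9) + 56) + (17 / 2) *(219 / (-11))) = -331449789 / 41529920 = -7.98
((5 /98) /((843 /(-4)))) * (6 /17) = -20 /234073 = -0.00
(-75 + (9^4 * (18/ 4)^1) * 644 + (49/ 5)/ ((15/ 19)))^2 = 2033557727733166336/ 5625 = 361521373819229.57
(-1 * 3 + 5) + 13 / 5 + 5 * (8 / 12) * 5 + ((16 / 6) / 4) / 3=967 / 45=21.49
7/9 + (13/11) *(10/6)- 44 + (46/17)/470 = -16313303/395505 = -41.25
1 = 1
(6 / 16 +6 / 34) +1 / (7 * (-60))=7841 / 14280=0.55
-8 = -8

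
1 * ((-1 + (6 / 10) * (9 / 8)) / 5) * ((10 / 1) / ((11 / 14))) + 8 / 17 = -667 / 1870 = -0.36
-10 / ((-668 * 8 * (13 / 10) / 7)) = 175 / 17368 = 0.01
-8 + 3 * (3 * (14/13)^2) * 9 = 14524/169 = 85.94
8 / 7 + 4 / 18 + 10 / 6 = 191 / 63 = 3.03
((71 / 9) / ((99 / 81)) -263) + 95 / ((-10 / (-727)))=146299 / 22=6649.95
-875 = -875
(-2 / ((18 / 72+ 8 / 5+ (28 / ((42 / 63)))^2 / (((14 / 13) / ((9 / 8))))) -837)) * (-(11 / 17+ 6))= 565 / 42823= 0.01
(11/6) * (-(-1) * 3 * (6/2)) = 33/2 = 16.50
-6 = -6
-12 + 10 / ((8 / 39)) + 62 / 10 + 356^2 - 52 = 2534539 / 20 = 126726.95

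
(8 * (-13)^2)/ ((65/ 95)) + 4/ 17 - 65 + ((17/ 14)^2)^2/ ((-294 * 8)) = 2935704430255/ 1536025344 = 1911.23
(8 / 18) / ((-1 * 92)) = -1 / 207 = -0.00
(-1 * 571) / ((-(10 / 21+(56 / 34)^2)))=3465399 / 19354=179.05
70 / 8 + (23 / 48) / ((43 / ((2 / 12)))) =108383 / 12384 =8.75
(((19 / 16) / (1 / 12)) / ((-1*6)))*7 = -133 / 8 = -16.62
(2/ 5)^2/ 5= 4/ 125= 0.03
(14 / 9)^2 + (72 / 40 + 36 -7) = 33.22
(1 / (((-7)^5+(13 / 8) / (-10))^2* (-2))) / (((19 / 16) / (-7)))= 358400 / 34349654494251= 0.00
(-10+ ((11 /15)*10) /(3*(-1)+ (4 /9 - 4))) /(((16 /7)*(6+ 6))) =-287 /708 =-0.41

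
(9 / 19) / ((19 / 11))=99 / 361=0.27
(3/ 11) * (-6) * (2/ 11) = -36/ 121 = -0.30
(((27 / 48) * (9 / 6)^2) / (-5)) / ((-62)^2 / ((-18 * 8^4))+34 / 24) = -23328 / 125755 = -0.19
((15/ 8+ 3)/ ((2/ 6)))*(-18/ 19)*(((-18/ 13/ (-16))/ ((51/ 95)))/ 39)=-405/ 7072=-0.06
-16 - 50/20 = -37/2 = -18.50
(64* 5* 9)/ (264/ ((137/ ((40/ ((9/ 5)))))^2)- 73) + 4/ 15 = -21758266804/ 502105485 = -43.33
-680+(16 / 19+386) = -5570 / 19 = -293.16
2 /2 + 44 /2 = 23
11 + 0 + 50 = 61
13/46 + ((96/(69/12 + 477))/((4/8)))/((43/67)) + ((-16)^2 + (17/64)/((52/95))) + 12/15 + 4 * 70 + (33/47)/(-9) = 2411136075066353/4480752956160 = 538.11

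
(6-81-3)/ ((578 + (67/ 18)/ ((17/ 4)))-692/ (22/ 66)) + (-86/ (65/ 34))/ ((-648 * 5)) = 1530323/ 23192325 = 0.07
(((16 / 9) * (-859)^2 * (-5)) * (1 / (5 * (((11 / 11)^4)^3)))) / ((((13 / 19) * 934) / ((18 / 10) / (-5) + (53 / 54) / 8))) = 35932591057 / 73762650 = 487.14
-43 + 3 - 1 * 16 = -56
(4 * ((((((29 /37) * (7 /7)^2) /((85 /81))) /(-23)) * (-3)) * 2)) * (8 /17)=451008 /1229695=0.37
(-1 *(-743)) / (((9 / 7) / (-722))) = -3755122 / 9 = -417235.78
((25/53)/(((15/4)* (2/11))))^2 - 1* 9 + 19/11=-6.79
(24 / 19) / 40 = 3 / 95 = 0.03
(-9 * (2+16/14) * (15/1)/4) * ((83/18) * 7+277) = -918555/28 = -32805.54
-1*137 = -137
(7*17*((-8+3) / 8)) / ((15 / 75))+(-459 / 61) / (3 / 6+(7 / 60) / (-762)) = -4315132015 / 11152264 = -386.93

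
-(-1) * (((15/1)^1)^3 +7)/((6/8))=13528/3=4509.33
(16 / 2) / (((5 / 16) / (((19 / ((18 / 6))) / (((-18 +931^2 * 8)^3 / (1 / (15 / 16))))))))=4864 / 9376854904144410271875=0.00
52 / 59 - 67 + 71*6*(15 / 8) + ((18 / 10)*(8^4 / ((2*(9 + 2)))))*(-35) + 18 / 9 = -28542561 / 2596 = -10994.82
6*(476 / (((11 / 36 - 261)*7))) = -14688 / 9385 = -1.57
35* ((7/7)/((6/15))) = 175/2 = 87.50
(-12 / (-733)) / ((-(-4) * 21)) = 1 / 5131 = 0.00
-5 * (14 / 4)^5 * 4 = -84035 / 8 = -10504.38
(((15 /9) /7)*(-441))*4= -420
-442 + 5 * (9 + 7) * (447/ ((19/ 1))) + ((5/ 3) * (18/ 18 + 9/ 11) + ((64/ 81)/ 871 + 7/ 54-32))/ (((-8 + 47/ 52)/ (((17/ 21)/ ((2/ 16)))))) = 12888773227546/ 8789249007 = 1466.42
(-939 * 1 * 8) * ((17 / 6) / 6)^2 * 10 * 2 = -904570 / 27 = -33502.59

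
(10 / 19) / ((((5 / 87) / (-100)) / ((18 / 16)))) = -19575 / 19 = -1030.26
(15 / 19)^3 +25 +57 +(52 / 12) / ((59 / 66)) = 35344641 / 404681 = 87.34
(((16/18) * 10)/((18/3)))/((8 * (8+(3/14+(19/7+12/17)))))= 1190/74763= 0.02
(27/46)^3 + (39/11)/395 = 89318739/422924920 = 0.21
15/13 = 1.15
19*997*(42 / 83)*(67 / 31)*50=2665280100 / 2573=1035864.79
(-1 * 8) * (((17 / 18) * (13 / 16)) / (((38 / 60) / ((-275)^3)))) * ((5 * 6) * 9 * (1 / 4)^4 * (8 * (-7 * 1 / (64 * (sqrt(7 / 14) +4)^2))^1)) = -238882784765625 / 18697216 +7238872265625 * sqrt(2) / 2337152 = -8396132.03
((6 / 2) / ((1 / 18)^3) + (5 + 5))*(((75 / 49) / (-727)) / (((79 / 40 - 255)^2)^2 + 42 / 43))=-144529536000000 / 16072840908138266088109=-0.00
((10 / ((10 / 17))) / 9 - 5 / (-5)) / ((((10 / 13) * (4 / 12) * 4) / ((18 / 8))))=507 / 80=6.34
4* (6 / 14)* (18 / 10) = 108 / 35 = 3.09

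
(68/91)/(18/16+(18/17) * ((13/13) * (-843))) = -9248/11032749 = -0.00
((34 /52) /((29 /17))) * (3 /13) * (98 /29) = 42483 /142129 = 0.30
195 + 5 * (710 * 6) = 21495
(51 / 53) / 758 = 51 / 40174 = 0.00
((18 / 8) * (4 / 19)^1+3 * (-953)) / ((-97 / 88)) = 2593.30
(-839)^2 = 703921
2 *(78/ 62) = 2.52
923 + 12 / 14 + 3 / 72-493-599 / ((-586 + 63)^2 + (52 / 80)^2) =7920387116879 / 18381177192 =430.90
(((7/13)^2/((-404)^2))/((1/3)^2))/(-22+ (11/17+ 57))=2499/5571867808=0.00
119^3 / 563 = 1685159 / 563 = 2993.18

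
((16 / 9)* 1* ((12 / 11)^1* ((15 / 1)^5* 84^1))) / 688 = 85050000 / 473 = 179809.73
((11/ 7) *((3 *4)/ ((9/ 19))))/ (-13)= -836/ 273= -3.06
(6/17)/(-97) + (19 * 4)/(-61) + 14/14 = -25101/100589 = -0.25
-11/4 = -2.75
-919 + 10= -909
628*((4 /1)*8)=20096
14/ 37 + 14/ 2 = 273/ 37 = 7.38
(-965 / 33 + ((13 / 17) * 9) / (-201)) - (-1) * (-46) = -2829424 / 37587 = -75.28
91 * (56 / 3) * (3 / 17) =5096 / 17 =299.76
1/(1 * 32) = 1/32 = 0.03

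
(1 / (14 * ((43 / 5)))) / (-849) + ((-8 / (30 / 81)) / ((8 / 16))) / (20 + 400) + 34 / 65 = 69799759 / 166106850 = 0.42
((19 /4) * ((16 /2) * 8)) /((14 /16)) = 2432 /7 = 347.43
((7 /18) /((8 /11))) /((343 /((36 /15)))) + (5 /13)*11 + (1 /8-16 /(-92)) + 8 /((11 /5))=157998133 /19339320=8.17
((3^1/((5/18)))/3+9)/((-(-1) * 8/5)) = 63/8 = 7.88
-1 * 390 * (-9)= 3510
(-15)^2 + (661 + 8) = 894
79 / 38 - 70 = -2581 / 38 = -67.92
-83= -83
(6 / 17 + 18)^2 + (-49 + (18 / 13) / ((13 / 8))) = 14099543 / 48841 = 288.68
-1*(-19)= 19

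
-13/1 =-13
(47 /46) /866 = 47 /39836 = 0.00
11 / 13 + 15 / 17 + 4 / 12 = 1367 / 663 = 2.06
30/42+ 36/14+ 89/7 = 16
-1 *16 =-16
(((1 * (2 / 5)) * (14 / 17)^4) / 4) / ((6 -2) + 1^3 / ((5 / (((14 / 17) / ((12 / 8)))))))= 7203 / 643603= 0.01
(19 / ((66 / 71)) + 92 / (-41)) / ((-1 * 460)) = -49237 / 1244760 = -0.04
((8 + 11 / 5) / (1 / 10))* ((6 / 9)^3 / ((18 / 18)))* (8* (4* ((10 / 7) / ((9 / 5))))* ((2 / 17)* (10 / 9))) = 512000 / 5103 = 100.33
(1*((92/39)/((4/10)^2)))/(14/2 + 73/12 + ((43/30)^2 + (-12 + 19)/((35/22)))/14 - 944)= -2415000/152408633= -0.02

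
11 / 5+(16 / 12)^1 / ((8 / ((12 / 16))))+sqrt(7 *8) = 9.81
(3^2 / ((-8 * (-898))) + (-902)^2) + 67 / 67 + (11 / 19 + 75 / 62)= 3442676244125 / 4231376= 813606.79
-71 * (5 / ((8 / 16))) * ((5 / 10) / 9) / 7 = -355 / 63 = -5.63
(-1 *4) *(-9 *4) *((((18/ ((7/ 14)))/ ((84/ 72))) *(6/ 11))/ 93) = 62208/ 2387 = 26.06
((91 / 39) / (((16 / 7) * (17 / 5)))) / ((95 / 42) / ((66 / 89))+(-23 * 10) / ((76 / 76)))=-0.00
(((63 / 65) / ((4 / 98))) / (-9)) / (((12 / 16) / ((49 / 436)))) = -16807 / 42510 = -0.40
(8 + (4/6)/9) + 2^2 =326/27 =12.07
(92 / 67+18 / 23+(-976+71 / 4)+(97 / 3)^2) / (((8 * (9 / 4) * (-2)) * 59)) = -4956791 / 117831024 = -0.04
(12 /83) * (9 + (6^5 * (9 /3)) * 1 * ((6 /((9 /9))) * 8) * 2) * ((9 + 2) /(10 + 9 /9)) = 26873964 /83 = 323782.70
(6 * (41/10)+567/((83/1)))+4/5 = 13376/415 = 32.23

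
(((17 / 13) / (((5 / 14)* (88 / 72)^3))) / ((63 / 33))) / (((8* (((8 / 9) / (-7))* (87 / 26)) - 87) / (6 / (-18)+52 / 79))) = -404838 / 107230255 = -0.00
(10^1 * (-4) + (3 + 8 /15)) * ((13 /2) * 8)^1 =-28444 /15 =-1896.27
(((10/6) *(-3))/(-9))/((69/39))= 0.31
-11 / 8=-1.38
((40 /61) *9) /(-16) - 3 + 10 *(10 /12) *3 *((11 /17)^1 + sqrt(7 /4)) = 26563 /2074 + 25 *sqrt(7) /2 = 45.88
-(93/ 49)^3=-804357/ 117649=-6.84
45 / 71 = 0.63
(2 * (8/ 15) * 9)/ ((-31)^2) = 48/ 4805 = 0.01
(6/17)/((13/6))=36/221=0.16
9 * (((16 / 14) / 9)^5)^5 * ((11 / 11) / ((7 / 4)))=151115727451828646838272 / 748805915988239522747489979989694308420426289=0.00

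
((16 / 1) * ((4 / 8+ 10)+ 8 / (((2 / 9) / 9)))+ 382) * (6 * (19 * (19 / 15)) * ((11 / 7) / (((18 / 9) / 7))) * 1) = 22769714 / 5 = 4553942.80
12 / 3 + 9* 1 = 13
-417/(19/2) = -834/19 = -43.89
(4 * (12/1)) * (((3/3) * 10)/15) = 32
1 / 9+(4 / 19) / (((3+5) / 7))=101 / 342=0.30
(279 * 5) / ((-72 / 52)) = -2015 / 2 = -1007.50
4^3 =64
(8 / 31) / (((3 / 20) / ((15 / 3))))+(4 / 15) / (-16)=5323 / 620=8.59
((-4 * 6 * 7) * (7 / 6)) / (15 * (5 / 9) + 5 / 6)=-1176 / 55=-21.38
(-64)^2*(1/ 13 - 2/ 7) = -77824/ 91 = -855.21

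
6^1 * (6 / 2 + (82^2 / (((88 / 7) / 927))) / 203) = 4680603 / 319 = 14672.74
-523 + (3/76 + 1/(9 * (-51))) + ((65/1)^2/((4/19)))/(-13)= -36047603/17442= -2066.71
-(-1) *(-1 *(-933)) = 933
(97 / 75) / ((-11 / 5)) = -97 / 165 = -0.59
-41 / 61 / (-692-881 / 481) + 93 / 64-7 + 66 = 78765253741 / 1302893632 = 60.45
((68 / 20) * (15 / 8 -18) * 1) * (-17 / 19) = 37281 / 760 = 49.05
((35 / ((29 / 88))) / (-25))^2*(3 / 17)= 3.18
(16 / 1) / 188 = 4 / 47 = 0.09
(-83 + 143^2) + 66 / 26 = 264791 / 13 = 20368.54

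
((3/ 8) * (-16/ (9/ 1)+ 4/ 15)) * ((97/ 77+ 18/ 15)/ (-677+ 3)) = 16099/ 7784700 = 0.00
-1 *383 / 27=-383 / 27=-14.19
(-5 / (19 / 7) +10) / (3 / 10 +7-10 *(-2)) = 1550 / 5187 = 0.30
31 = 31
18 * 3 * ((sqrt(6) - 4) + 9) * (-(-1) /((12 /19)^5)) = 2476099 * sqrt(6) /4608 + 12380495 /4608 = 4002.97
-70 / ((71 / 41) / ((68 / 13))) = -195160 / 923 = -211.44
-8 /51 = -0.16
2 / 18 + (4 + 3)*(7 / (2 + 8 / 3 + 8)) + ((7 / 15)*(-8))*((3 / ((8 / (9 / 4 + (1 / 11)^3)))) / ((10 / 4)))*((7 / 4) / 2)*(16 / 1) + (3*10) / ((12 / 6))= 1.33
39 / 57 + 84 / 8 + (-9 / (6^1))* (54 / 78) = 2506 / 247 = 10.15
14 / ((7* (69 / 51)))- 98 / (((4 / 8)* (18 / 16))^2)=-574270 / 1863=-308.25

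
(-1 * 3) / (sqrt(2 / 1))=-3 * sqrt(2) / 2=-2.12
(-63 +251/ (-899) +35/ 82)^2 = 21467941489201/ 5434343524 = 3950.42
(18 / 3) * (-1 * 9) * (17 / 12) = -153 / 2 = -76.50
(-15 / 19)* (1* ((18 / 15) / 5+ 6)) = -468 / 95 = -4.93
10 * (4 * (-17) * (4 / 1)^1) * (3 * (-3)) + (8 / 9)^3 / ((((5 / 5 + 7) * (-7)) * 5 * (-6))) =1873821632 / 76545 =24480.00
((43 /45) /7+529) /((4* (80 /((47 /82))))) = 3916933 /4132800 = 0.95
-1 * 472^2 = -222784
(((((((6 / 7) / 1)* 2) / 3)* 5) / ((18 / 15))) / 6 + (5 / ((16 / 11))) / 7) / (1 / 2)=895 / 504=1.78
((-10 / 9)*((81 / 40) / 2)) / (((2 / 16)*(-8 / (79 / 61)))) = 1.46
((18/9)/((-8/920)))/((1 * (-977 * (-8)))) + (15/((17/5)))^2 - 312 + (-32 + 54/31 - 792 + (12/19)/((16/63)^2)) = -11761493796515/10643578688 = -1105.03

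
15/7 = 2.14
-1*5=-5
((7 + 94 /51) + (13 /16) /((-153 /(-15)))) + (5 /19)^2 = 882947 /98192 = 8.99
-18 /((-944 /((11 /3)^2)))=121 /472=0.26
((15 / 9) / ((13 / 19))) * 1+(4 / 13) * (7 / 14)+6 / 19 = 2.91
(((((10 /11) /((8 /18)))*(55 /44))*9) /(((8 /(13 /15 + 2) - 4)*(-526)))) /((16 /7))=609525 /38511616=0.02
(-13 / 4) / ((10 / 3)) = -39 / 40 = -0.98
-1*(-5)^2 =-25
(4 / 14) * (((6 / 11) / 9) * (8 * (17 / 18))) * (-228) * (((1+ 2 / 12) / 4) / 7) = -2584 / 2079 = -1.24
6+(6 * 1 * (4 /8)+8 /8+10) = 20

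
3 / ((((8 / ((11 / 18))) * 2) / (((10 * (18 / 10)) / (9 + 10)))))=33 / 304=0.11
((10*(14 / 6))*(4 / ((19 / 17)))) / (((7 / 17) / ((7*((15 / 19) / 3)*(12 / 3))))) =1618400 / 1083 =1494.37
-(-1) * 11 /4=11 /4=2.75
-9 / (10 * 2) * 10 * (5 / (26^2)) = -45 / 1352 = -0.03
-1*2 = -2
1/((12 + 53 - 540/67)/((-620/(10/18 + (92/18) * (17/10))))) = -1.18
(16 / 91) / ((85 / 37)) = 592 / 7735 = 0.08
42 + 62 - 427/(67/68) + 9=-21465/67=-320.37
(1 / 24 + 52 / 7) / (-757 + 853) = 1255 / 16128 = 0.08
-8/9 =-0.89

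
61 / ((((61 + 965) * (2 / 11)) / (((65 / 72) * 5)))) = 218075 / 147744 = 1.48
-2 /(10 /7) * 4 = -28 /5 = -5.60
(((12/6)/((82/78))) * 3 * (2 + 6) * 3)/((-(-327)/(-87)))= -36.44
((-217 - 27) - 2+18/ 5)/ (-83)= 1212/ 415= 2.92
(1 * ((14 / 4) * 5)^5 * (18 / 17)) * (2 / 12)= 157565625 / 544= 289642.69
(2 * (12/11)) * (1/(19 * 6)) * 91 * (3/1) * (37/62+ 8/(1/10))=143598/341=421.11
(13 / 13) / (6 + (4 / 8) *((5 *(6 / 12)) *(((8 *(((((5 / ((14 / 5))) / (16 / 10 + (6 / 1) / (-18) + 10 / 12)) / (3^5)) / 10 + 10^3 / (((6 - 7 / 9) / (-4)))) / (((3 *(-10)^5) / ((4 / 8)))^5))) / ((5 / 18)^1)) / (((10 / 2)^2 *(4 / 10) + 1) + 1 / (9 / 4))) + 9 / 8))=3320166931200000000000000000000000 / 21788595486000000000000000102876433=0.1524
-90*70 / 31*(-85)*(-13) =-6961500 / 31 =-224564.52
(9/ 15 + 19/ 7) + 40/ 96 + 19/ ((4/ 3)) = 1888/ 105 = 17.98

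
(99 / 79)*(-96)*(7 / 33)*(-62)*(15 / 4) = 468720 / 79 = 5933.16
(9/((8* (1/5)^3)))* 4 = 1125/2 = 562.50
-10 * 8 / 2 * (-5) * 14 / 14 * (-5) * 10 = -10000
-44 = -44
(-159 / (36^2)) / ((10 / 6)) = -53 / 720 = -0.07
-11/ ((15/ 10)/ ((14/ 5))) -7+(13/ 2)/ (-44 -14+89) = -25411/ 930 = -27.32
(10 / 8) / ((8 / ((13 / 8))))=65 / 256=0.25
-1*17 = -17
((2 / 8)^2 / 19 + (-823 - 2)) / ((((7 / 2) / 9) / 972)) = -548497413 / 266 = -2062020.35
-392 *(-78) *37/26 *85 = 3698520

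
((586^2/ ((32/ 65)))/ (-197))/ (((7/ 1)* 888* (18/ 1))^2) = -0.00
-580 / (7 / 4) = -2320 / 7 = -331.43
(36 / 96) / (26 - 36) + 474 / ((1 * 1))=37917 / 80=473.96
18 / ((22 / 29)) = 261 / 11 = 23.73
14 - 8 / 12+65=235 / 3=78.33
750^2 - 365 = 562135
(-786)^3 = -485587656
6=6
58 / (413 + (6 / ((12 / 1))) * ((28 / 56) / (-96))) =22272 / 158591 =0.14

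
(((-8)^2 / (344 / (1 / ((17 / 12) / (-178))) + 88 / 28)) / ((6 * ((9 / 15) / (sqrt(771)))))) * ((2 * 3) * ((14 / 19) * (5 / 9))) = 13955200 * sqrt(771) / 129447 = 2993.44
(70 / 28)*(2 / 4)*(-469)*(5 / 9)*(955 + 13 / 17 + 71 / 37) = -7062940675 / 22644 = -311912.24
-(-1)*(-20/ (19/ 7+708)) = -28/ 995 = -0.03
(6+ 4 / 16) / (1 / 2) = 25 / 2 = 12.50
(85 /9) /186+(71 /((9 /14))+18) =215101 /1674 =128.50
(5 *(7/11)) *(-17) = -595/11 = -54.09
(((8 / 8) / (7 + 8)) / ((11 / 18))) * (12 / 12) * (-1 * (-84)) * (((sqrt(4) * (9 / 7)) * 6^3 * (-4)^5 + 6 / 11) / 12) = -52553268 / 121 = -434324.53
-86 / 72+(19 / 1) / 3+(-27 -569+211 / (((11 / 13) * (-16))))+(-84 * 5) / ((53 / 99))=-116775103 / 83952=-1390.97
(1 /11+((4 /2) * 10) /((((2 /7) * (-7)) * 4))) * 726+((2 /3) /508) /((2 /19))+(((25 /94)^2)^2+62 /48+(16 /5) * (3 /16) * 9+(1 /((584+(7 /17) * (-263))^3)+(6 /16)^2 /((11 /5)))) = -2010040791671797436426679747 /1153719267378021766262720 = -1742.23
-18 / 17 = -1.06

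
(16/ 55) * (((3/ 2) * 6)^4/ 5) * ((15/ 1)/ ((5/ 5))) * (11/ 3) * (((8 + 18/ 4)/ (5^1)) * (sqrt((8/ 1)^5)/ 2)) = 3359232 * sqrt(2) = 4750671.45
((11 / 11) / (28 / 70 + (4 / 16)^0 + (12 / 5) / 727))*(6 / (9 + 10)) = 21810 / 96919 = 0.23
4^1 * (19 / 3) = 76 / 3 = 25.33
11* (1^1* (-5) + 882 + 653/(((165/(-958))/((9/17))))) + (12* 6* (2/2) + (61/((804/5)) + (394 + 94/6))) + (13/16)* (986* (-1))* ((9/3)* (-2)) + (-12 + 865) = -107469542/17085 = -6290.29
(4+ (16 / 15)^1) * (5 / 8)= 19 / 6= 3.17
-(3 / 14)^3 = -27 / 2744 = -0.01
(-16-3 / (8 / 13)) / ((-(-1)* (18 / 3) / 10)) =-835 / 24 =-34.79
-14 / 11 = -1.27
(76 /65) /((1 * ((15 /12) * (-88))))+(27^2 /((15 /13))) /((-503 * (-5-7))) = 676439 /7192900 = 0.09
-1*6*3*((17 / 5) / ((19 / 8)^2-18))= 19584 / 3955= 4.95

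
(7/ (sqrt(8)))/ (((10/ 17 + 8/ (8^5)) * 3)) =121856 * sqrt(2)/ 122931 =1.40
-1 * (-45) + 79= 124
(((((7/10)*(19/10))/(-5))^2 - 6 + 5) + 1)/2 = 17689/500000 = 0.04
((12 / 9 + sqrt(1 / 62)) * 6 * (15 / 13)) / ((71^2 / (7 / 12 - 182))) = -21770 / 65533 - 32655 * sqrt(62) / 8126092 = -0.36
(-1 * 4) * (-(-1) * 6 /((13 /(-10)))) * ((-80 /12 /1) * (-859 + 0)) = 1374400 /13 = 105723.08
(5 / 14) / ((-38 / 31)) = -155 / 532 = -0.29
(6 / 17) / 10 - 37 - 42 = -6712 / 85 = -78.96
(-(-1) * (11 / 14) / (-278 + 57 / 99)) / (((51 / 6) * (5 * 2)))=-363 / 10894450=-0.00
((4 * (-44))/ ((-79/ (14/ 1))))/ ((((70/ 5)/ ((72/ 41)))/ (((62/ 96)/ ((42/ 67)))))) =91388/ 22673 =4.03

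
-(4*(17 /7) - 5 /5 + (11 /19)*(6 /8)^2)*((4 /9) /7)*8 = -38474 /8379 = -4.59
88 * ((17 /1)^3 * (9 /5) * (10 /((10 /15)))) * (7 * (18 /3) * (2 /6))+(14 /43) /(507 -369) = 484885036951 /2967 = 163426032.00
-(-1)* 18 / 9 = 2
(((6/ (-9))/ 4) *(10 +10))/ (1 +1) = -5/ 3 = -1.67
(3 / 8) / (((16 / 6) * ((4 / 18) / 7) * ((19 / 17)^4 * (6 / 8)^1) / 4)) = 15785469 / 1042568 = 15.14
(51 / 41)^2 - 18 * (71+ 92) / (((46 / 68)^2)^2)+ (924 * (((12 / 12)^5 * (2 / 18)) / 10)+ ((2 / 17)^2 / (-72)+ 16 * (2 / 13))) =-2226304059224955107 / 159060653351730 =-13996.57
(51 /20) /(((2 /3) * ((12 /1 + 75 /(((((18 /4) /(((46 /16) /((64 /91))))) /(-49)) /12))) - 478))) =-408 /4322915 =-0.00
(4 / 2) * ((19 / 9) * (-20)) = -760 / 9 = -84.44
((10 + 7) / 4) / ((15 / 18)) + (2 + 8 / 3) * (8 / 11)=2803 / 330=8.49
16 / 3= 5.33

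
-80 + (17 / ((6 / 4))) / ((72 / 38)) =-3997 / 54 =-74.02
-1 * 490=-490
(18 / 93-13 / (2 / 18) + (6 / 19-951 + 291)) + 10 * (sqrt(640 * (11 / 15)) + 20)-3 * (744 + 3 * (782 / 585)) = -107983663 / 38285 + 80 * sqrt(66) / 3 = -2603.88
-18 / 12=-3 / 2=-1.50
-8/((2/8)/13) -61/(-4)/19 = -31555/76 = -415.20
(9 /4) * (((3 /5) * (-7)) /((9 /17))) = -357 /20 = -17.85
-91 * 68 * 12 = -74256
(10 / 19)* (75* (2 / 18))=250 / 57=4.39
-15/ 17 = -0.88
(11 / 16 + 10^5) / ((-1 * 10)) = -10000.07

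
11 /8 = 1.38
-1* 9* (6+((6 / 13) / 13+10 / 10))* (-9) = 96309 / 169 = 569.88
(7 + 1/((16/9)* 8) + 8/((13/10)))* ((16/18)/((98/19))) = 46455/20384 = 2.28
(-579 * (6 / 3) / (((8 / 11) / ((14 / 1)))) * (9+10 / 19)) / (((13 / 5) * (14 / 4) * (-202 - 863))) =21.91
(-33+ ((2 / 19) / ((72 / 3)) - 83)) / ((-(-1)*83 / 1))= -26447 / 18924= -1.40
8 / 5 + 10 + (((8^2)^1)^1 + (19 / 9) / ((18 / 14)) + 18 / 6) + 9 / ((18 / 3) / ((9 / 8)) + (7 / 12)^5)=44581412318 / 544283955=81.91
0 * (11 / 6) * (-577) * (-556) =0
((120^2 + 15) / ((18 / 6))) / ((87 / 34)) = 163370 / 87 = 1877.82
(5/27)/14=5/378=0.01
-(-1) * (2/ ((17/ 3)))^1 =6/ 17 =0.35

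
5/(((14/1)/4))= 10/7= 1.43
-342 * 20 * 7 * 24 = -1149120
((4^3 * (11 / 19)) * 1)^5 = 172927194497024 / 2476099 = 69838562.39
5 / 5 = 1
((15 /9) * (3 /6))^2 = 25 /36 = 0.69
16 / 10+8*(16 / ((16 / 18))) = 728 / 5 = 145.60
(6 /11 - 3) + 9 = 72 /11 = 6.55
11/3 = 3.67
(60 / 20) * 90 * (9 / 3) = 810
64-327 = -263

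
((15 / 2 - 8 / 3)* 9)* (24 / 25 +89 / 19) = 233247 / 950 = 245.52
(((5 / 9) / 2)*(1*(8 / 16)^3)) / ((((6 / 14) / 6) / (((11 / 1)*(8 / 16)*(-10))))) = -1925 / 72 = -26.74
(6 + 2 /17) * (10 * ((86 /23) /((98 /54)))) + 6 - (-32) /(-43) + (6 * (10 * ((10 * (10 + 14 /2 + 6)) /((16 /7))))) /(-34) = -152487479 /3295348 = -46.27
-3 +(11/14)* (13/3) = 17/42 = 0.40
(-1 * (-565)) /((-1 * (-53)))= 565 /53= 10.66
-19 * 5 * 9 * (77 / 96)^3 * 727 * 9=-94591354935 / 32768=-2886699.06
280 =280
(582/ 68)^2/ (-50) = -1.47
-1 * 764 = -764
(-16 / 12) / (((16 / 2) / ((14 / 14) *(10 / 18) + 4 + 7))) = -52 / 27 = -1.93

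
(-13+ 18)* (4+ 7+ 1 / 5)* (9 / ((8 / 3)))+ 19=208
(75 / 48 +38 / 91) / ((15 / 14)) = 961 / 520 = 1.85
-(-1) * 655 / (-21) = -31.19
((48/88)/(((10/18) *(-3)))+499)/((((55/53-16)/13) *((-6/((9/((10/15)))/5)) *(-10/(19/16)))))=-23.15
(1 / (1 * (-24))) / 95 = -1 / 2280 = -0.00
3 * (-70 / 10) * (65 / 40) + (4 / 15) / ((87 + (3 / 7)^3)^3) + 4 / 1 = -3010071040396883 / 99919371975120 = -30.12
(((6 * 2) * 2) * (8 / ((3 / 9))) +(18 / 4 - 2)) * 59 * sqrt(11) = 68263 * sqrt(11) / 2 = 113201.38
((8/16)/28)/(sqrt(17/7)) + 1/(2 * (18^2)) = 1/648 + sqrt(119)/952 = 0.01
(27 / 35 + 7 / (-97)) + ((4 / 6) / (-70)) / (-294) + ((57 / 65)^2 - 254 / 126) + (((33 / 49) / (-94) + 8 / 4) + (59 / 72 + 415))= 198488141060011 / 475688795400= 417.26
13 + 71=84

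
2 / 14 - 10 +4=-41 / 7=-5.86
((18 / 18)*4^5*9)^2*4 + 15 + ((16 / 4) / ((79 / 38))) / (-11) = 295232877139 / 869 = 339738638.83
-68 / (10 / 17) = -578 / 5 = -115.60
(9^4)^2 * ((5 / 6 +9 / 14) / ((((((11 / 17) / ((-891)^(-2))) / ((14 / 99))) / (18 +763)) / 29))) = 396209.77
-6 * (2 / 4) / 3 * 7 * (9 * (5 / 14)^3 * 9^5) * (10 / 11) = -332150625 / 2156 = -154058.73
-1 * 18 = -18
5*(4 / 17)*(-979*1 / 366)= -9790 / 3111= -3.15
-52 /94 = -26 /47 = -0.55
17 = 17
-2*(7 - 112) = 210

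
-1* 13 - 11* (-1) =-2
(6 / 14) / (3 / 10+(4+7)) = 30 / 791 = 0.04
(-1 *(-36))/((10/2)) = 36/5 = 7.20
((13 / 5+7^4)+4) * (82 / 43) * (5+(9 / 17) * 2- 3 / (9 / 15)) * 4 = 71072352 / 3655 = 19445.24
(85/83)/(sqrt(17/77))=5 *sqrt(1309)/83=2.18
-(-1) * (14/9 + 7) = 8.56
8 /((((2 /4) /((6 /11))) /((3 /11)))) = 288 /121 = 2.38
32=32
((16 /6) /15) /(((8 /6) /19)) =38 /15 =2.53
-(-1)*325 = 325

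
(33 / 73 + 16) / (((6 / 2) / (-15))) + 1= -5932 / 73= -81.26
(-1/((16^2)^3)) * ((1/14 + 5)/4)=-71/939524096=-0.00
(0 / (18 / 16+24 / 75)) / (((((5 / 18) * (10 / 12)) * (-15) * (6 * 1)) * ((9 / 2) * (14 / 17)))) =0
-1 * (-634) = 634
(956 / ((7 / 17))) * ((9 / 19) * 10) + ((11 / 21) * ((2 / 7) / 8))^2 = 72244692859 / 6569136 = 10997.59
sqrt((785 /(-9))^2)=785 /9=87.22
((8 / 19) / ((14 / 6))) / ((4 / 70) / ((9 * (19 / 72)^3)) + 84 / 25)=18050 / 370651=0.05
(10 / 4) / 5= 1 / 2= 0.50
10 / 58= 5 / 29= 0.17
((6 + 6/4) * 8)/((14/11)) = 330/7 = 47.14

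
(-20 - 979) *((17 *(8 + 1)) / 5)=-152847 / 5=-30569.40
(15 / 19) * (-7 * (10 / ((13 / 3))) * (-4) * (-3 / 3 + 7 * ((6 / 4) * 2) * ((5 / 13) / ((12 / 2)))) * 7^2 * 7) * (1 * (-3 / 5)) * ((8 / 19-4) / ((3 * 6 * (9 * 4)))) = 1224510 / 61009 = 20.07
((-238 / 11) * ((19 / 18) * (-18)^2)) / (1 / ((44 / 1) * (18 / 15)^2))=-11721024 / 25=-468840.96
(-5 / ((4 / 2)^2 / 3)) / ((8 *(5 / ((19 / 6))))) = -19 / 64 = -0.30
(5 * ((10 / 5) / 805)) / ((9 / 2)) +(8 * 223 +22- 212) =2309710 / 1449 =1594.00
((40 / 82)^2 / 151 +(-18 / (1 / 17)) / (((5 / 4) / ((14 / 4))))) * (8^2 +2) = -71769060264 / 1269155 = -56548.70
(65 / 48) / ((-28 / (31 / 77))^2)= 62465 / 223120128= 0.00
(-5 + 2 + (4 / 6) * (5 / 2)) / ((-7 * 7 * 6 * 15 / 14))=4 / 945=0.00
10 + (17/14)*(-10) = -15/7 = -2.14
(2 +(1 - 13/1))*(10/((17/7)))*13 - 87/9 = -27793/51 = -544.96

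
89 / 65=1.37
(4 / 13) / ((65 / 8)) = 32 / 845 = 0.04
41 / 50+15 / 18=124 / 75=1.65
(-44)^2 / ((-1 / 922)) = -1784992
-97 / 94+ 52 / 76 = -621 / 1786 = -0.35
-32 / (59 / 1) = -32 / 59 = -0.54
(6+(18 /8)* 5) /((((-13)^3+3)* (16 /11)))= -759 /140416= -0.01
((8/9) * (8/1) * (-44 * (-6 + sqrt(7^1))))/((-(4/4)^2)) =-5632/3 + 2816 * sqrt(7)/9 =-1049.51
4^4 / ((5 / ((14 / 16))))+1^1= 229 / 5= 45.80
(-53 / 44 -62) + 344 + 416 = 30659 / 44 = 696.80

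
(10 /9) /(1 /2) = 2.22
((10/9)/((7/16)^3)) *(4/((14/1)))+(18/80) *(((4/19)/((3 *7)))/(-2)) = 31120339/8211420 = 3.79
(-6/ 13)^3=-216/ 2197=-0.10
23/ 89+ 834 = 74249/ 89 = 834.26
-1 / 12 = -0.08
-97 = -97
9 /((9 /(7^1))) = 7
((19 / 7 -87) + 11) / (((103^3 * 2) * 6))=-171 / 30596356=-0.00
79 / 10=7.90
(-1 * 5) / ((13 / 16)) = -80 / 13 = -6.15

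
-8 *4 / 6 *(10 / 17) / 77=-160 / 3927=-0.04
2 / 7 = 0.29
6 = 6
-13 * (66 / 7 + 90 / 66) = -10803 / 77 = -140.30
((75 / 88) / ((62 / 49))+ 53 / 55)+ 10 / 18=538367 / 245520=2.19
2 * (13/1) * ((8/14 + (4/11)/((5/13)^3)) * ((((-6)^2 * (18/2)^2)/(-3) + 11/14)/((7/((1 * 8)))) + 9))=-93998115952/471625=-199306.90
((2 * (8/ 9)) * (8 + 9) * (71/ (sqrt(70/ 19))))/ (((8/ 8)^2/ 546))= 251056 * sqrt(1330)/ 15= 610386.85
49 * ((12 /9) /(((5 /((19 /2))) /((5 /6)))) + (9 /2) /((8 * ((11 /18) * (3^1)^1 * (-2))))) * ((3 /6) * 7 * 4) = 1063643 /792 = 1342.98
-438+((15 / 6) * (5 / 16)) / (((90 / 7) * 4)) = -1009117 / 2304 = -437.98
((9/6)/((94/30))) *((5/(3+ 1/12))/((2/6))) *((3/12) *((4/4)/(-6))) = -675/6956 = -0.10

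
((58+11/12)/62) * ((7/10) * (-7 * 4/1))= -34643/1860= -18.63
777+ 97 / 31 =24184 / 31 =780.13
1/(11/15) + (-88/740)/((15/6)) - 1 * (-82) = 847741/10175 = 83.32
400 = 400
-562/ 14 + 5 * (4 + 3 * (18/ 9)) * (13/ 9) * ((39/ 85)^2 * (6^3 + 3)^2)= 1475103229/ 2023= 729166.20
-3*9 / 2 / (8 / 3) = -81 / 16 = -5.06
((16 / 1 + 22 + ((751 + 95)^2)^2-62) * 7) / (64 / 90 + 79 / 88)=14199553163759040 / 6371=2228779338213.63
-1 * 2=-2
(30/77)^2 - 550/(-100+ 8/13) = 21777575/3830134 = 5.69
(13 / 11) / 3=13 / 33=0.39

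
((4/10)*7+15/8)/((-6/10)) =-187/24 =-7.79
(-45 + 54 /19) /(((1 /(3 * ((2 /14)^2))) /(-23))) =55269 /931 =59.37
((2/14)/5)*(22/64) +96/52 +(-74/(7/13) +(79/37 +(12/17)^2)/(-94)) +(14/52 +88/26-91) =-17927452577/80411360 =-222.95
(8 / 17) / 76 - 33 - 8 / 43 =-460835 / 13889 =-33.18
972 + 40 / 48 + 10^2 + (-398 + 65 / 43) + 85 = 196427 / 258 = 761.34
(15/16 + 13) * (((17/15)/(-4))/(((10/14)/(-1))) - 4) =-241063/4800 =-50.22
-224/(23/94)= -915.48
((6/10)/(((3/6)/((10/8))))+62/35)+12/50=1229/350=3.51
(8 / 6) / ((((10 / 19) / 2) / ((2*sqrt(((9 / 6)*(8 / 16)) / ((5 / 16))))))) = 304*sqrt(15) / 75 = 15.70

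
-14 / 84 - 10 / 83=-143 / 498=-0.29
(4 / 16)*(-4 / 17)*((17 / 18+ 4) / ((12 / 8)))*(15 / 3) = -445 / 459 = -0.97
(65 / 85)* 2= 26 / 17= 1.53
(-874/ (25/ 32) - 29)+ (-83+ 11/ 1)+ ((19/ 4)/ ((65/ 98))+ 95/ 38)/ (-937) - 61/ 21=-1222.64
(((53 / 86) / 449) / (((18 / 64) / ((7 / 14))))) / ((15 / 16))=6784 / 2606445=0.00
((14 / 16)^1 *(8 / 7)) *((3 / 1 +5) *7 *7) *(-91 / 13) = -2744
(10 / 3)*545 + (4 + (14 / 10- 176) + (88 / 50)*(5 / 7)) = 172969 / 105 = 1647.32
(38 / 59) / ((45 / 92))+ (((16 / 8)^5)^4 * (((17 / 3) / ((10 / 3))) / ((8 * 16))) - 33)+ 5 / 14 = 516479897 / 37170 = 13895.07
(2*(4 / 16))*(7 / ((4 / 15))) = 105 / 8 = 13.12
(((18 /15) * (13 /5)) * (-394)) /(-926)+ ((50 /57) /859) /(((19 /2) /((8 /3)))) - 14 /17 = 276935662252 /549177576525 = 0.50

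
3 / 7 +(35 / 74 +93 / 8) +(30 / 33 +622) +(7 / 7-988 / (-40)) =75343017 / 113960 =661.14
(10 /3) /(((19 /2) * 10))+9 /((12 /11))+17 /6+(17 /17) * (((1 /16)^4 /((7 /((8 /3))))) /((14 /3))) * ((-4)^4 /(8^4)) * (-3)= 2713518023 /244056064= 11.12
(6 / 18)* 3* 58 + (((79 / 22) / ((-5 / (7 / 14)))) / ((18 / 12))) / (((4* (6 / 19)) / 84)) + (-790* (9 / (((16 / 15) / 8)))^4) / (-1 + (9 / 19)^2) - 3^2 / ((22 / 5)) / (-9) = 1562979609399251 / 73920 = 21144204672.61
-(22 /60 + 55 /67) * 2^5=-38192 /1005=-38.00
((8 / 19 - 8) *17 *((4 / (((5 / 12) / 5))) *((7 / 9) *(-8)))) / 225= 243712 / 1425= 171.03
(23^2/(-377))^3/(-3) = 0.92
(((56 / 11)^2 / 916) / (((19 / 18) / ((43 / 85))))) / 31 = 606816 / 1387251085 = 0.00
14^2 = 196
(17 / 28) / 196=17 / 5488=0.00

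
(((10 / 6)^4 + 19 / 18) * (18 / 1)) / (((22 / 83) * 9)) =117943 / 1782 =66.19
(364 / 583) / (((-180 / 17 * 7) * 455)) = -17 / 918225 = -0.00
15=15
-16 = -16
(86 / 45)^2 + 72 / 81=9196 / 2025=4.54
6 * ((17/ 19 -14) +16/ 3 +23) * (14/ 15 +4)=128464/ 285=450.75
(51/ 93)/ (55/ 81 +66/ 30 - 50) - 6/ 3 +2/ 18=-10119233/ 5324436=-1.90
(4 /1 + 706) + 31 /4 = 2871 /4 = 717.75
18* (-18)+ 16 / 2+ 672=356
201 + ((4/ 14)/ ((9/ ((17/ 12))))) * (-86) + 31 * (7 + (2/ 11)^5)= 12605810309/ 30438639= 414.14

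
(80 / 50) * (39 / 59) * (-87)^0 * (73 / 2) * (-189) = -2152332 / 295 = -7296.04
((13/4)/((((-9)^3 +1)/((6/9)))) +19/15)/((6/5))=2123/2016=1.05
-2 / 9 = -0.22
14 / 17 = 0.82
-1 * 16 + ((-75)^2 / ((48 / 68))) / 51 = 561 / 4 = 140.25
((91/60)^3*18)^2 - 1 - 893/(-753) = 142541902262291/36144000000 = 3943.72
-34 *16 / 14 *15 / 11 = -4080 / 77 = -52.99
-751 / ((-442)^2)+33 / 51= 125661 / 195364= 0.64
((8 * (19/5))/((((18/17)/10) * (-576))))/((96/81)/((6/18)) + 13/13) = -323/2952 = -0.11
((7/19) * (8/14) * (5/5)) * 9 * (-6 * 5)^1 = -1080/19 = -56.84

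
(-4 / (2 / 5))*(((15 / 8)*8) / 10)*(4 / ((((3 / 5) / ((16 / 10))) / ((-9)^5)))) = 9447840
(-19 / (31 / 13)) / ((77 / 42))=-1482 / 341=-4.35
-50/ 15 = -10/ 3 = -3.33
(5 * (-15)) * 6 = -450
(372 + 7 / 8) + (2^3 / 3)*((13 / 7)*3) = 21713 / 56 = 387.73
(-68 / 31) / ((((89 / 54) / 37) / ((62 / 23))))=-271728 / 2047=-132.74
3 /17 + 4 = 71 /17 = 4.18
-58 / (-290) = 1 / 5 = 0.20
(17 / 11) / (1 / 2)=34 / 11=3.09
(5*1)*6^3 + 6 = 1086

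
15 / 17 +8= 151 / 17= 8.88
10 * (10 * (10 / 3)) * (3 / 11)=1000 / 11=90.91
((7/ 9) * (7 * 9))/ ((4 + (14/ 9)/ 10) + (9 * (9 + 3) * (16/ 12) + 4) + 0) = 2205/ 6847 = 0.32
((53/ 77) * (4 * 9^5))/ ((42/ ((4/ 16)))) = 1043199/ 1078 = 967.72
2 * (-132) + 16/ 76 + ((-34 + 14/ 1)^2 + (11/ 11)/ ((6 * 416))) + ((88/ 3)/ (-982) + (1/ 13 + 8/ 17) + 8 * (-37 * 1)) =-21015766165/ 131949376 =-159.27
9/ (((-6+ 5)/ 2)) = -18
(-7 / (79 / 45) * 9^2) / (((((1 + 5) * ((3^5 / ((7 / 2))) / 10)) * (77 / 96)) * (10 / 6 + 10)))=-720 / 869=-0.83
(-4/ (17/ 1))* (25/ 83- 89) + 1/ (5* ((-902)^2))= 119795054371/ 5739976220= 20.87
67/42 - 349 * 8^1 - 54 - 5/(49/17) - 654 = -1029041/294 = -3500.14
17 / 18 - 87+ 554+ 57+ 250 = 13949 / 18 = 774.94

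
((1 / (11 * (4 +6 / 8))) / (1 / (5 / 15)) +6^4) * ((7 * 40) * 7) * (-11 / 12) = -398172040 / 171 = -2328491.46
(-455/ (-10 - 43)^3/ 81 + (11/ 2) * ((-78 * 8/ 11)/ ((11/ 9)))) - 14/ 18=-33964942652/ 132649407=-256.05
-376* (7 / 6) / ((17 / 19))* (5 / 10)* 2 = -25004 / 51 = -490.27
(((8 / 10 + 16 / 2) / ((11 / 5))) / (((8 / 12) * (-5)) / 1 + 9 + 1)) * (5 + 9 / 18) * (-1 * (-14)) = 231 / 5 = 46.20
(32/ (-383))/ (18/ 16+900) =-256/ 2761047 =-0.00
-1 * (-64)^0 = -1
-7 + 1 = -6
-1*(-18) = 18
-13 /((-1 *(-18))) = -13 /18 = -0.72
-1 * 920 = -920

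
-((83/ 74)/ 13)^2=-6889/ 925444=-0.01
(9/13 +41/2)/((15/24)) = 2204/65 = 33.91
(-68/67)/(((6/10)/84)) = -9520/67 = -142.09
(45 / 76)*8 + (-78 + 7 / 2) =-2651 / 38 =-69.76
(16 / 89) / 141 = 16 / 12549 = 0.00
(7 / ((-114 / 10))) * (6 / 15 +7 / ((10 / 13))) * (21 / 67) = -245 / 134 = -1.83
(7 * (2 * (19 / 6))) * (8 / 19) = 18.67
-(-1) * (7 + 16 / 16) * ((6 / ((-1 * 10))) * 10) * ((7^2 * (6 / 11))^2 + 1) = -4154736 / 121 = -34336.66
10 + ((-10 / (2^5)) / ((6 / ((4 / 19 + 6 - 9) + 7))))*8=8.25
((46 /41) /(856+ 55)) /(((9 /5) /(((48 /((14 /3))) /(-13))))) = -1840 /3398941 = -0.00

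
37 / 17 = 2.18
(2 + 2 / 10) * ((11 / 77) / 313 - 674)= -16244063 / 10955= -1482.80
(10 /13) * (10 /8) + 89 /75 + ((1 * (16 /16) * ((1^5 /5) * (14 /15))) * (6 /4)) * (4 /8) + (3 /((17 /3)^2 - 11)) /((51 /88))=797833 /314925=2.53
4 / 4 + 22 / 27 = 49 / 27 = 1.81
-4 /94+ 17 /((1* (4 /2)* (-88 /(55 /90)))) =-1375 /13536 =-0.10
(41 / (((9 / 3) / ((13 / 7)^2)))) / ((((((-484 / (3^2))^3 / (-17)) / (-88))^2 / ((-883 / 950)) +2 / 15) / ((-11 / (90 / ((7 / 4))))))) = 382836278008899 / 441553653378937232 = 0.00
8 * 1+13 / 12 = 109 / 12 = 9.08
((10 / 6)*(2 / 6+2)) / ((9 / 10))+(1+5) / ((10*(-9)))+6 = 4153 / 405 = 10.25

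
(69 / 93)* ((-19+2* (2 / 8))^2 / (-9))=-31487 / 1116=-28.21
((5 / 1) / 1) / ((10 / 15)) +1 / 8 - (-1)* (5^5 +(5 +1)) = 25109 / 8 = 3138.62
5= 5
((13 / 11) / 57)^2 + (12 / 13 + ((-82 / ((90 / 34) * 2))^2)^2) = 134021355292504918 / 2328552208125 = 57555.66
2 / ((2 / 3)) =3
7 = 7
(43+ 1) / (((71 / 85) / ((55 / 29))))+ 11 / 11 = 207759 / 2059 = 100.90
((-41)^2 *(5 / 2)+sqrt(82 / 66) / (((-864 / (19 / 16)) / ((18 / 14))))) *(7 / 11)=58835 / 22 - 19 *sqrt(1353) / 557568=2674.32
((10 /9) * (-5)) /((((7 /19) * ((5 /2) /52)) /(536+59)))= -1679600 /9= -186622.22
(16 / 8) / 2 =1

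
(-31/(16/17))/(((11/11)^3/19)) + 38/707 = -7078583/11312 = -625.76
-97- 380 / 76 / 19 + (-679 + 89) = -13058 / 19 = -687.26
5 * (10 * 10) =500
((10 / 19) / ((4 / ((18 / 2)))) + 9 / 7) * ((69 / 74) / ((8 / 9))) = 407997 / 157472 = 2.59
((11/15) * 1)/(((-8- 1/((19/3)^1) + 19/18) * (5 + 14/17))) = -0.02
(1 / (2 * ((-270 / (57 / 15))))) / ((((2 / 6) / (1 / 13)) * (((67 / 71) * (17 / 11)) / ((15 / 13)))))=-14839 / 11549460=-0.00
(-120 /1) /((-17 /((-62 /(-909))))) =2480 /5151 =0.48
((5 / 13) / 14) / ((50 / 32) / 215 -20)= -344 / 250341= -0.00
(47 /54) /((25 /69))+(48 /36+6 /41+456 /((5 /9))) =15215381 /18450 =824.68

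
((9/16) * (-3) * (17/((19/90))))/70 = -4131/2128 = -1.94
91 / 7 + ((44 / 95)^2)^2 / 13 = 13768903721 / 1058858125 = 13.00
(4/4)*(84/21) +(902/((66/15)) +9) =218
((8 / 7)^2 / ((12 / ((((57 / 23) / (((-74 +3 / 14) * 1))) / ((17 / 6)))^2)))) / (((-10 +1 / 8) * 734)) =-9980928 / 4729849405427137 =-0.00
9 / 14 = 0.64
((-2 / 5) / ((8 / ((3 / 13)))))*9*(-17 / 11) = 459 / 2860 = 0.16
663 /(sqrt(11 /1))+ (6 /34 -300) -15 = -5352 /17+ 663 * sqrt(11) /11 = -114.92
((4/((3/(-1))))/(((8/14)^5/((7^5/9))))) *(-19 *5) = 26835148655/6912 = 3882399.98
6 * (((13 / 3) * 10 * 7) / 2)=910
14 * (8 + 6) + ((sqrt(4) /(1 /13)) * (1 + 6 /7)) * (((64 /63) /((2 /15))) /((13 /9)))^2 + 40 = 541748 /343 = 1579.44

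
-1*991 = -991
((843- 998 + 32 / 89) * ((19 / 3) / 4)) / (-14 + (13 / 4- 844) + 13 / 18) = 784491 / 2736305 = 0.29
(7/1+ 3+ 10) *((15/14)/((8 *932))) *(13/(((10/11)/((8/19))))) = 2145/123956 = 0.02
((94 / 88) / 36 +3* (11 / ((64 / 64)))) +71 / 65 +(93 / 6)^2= 274.37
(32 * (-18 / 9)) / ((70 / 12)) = -384 / 35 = -10.97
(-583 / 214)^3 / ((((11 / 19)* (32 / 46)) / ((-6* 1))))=23616507387 / 78402752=301.22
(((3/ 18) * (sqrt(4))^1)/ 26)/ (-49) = -1/ 3822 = -0.00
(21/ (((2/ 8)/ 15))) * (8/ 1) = 10080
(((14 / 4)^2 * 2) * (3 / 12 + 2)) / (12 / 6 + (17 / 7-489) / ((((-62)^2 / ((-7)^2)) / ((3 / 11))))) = 178.72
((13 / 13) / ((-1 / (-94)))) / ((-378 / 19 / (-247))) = 220571 / 189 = 1167.04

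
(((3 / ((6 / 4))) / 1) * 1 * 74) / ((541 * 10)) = 74 / 2705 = 0.03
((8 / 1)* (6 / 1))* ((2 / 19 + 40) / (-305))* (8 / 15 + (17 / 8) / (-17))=-74676 / 28975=-2.58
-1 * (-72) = 72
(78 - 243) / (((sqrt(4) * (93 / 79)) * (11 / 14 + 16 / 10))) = -152075 / 5177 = -29.38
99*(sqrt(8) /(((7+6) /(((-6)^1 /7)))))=-1188*sqrt(2) /91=-18.46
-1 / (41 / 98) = -98 / 41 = -2.39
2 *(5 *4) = 40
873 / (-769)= -873 / 769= -1.14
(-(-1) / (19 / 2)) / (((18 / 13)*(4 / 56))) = 182 / 171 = 1.06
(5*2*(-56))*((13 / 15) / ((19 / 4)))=-5824 / 57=-102.18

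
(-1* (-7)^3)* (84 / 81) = 355.70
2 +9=11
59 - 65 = -6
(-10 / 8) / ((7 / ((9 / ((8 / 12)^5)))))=-10935 / 896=-12.20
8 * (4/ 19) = 32/ 19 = 1.68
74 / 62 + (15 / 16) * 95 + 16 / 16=91.26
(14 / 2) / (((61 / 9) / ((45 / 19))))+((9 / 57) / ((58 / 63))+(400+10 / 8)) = 403.87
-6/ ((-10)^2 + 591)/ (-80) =0.00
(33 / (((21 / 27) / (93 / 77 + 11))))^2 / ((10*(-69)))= -388.81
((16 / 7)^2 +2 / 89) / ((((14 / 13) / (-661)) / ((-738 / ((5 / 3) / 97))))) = 21113398666854 / 152635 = 138326063.27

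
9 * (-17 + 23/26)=-3771/26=-145.04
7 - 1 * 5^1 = 2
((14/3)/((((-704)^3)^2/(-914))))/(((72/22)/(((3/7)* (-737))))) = 30619/9055096730025984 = 0.00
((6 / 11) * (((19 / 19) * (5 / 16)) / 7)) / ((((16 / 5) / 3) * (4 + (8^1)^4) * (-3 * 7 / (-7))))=3 / 1616384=0.00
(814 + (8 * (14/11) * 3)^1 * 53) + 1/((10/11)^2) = 2677531/1100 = 2434.12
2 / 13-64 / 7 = -8.99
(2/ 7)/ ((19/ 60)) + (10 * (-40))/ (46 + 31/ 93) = -142920/ 18487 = -7.73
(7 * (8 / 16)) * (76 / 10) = 133 / 5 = 26.60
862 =862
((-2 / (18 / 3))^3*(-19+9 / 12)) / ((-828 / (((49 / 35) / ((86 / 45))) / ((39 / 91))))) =-3577 / 2563488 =-0.00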